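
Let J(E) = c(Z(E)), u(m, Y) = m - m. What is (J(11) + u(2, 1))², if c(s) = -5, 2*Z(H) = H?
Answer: 25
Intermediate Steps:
Z(H) = H/2
u(m, Y) = 0
J(E) = -5
(J(11) + u(2, 1))² = (-5 + 0)² = (-5)² = 25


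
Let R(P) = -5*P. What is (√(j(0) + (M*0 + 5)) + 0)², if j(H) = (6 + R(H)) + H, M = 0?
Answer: 11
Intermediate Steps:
j(H) = 6 - 4*H (j(H) = (6 - 5*H) + H = 6 - 4*H)
(√(j(0) + (M*0 + 5)) + 0)² = (√((6 - 4*0) + (0*0 + 5)) + 0)² = (√((6 + 0) + (0 + 5)) + 0)² = (√(6 + 5) + 0)² = (√11 + 0)² = (√11)² = 11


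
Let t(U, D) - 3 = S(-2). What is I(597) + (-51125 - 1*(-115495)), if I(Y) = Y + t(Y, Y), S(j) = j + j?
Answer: 64966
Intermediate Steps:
S(j) = 2*j
t(U, D) = -1 (t(U, D) = 3 + 2*(-2) = 3 - 4 = -1)
I(Y) = -1 + Y (I(Y) = Y - 1 = -1 + Y)
I(597) + (-51125 - 1*(-115495)) = (-1 + 597) + (-51125 - 1*(-115495)) = 596 + (-51125 + 115495) = 596 + 64370 = 64966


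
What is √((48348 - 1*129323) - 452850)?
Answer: 5*I*√21353 ≈ 730.63*I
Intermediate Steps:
√((48348 - 1*129323) - 452850) = √((48348 - 129323) - 452850) = √(-80975 - 452850) = √(-533825) = 5*I*√21353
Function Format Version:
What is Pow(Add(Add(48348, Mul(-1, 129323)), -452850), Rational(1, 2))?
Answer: Mul(5, I, Pow(21353, Rational(1, 2))) ≈ Mul(730.63, I)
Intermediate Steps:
Pow(Add(Add(48348, Mul(-1, 129323)), -452850), Rational(1, 2)) = Pow(Add(Add(48348, -129323), -452850), Rational(1, 2)) = Pow(Add(-80975, -452850), Rational(1, 2)) = Pow(-533825, Rational(1, 2)) = Mul(5, I, Pow(21353, Rational(1, 2)))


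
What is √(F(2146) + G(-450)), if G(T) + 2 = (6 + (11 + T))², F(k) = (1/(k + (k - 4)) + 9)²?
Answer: √3448802389377/4288 ≈ 433.09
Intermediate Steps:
F(k) = (9 + 1/(-4 + 2*k))² (F(k) = (1/(k + (-4 + k)) + 9)² = (1/(-4 + 2*k) + 9)² = (9 + 1/(-4 + 2*k))²)
G(T) = -2 + (17 + T)² (G(T) = -2 + (6 + (11 + T))² = -2 + (17 + T)²)
√(F(2146) + G(-450)) = √((-35 + 18*2146)²/(4*(-2 + 2146)²) + (-2 + (17 - 450)²)) = √((¼)*(-35 + 38628)²/2144² + (-2 + (-433)²)) = √((¼)*38593²*(1/4596736) + (-2 + 187489)) = √((¼)*1489419649*(1/4596736) + 187487) = √(1489419649/18386944 + 187487) = √(3448802389377/18386944) = √3448802389377/4288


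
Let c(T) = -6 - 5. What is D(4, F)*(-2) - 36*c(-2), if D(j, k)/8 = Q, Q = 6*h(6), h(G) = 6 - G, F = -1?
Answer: 396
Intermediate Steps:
c(T) = -11
Q = 0 (Q = 6*(6 - 1*6) = 6*(6 - 6) = 6*0 = 0)
D(j, k) = 0 (D(j, k) = 8*0 = 0)
D(4, F)*(-2) - 36*c(-2) = 0*(-2) - 36*(-11) = 0 + 396 = 396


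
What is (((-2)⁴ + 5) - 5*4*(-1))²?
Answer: 1681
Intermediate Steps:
(((-2)⁴ + 5) - 5*4*(-1))² = ((16 + 5) - 20*(-1))² = (21 + 20)² = 41² = 1681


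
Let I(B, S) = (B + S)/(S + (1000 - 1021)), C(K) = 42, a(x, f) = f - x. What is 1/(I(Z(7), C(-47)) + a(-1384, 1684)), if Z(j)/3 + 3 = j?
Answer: 7/21494 ≈ 0.00032567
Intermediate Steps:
Z(j) = -9 + 3*j
I(B, S) = (B + S)/(-21 + S) (I(B, S) = (B + S)/(S - 21) = (B + S)/(-21 + S))
1/(I(Z(7), C(-47)) + a(-1384, 1684)) = 1/(((-9 + 3*7) + 42)/(-21 + 42) + (1684 - 1*(-1384))) = 1/(((-9 + 21) + 42)/21 + (1684 + 1384)) = 1/((12 + 42)/21 + 3068) = 1/((1/21)*54 + 3068) = 1/(18/7 + 3068) = 1/(21494/7) = 7/21494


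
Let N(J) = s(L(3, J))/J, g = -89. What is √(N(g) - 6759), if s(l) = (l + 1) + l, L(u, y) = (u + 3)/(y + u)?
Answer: I*√98991975710/3827 ≈ 82.213*I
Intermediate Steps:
L(u, y) = (3 + u)/(u + y)
s(l) = 1 + 2*l (s(l) = (1 + l) + l = 1 + 2*l)
N(J) = (1 + 12/(3 + J))/J (N(J) = (1 + 2*((3 + 3)/(3 + J)))/J = (1 + 2*(6/(3 + J)))/J = (1 + 12/(3 + J))/J)
√(N(g) - 6759) = √((15 - 89)/((-89)*(3 - 89)) - 6759) = √(-1/89*(-74)/(-86) - 6759) = √(-1/89*(-1/86)*(-74) - 6759) = √(-37/3827 - 6759) = √(-25866730/3827) = I*√98991975710/3827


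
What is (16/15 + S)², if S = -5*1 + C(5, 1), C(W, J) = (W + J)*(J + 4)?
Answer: 152881/225 ≈ 679.47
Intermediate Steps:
C(W, J) = (4 + J)*(J + W) (C(W, J) = (J + W)*(4 + J) = (4 + J)*(J + W))
S = 25 (S = -5*1 + (1² + 4*1 + 4*5 + 1*5) = -5 + (1 + 4 + 20 + 5) = -5 + 30 = 25)
(16/15 + S)² = (16/15 + 25)² = (391/15)² = 152881/225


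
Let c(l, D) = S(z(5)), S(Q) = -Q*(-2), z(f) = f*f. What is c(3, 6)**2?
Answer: 2500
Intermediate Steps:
z(f) = f**2
S(Q) = 2*Q
c(l, D) = 50 (c(l, D) = 2*5**2 = 2*25 = 50)
c(3, 6)**2 = 50**2 = 2500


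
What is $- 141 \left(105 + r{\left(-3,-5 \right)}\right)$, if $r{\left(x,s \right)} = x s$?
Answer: $-16920$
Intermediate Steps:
$r{\left(x,s \right)} = s x$
$- 141 \left(105 + r{\left(-3,-5 \right)}\right) = - 141 \left(105 - -15\right) = - 141 \left(105 + 15\right) = \left(-141\right) 120 = -16920$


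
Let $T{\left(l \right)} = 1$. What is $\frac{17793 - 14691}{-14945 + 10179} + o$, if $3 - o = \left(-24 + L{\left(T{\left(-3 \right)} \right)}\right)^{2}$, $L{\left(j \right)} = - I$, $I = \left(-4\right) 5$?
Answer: $- \frac{32530}{2383} \approx -13.651$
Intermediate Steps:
$I = -20$
$L{\left(j \right)} = 20$ ($L{\left(j \right)} = \left(-1\right) \left(-20\right) = 20$)
$o = -13$ ($o = 3 - \left(-24 + 20\right)^{2} = 3 - \left(-4\right)^{2} = 3 - 16 = -13$)
$\frac{17793 - 14691}{-14945 + 10179} + o = \frac{17793 - 14691}{-14945 + 10179} - 13 = \frac{3102}{-4766} - 13 = 3102 \left(- \frac{1}{4766}\right) - 13 = - \frac{1551}{2383} - 13 = - \frac{32530}{2383}$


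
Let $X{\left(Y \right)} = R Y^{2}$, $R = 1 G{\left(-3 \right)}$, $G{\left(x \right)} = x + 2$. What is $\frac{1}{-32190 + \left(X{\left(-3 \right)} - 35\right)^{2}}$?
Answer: $- \frac{1}{30254} \approx -3.3053 \cdot 10^{-5}$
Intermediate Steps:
$G{\left(x \right)} = 2 + x$
$R = -1$ ($R = 1 \left(2 - 3\right) = 1 \left(-1\right) = -1$)
$X{\left(Y \right)} = - Y^{2}$
$\frac{1}{-32190 + \left(X{\left(-3 \right)} - 35\right)^{2}} = \frac{1}{-32190 + \left(- \left(-3\right)^{2} - 35\right)^{2}} = \frac{1}{-32190 + \left(\left(-1\right) 9 - 35\right)^{2}} = \frac{1}{-32190 + \left(-9 - 35\right)^{2}} = \frac{1}{-32190 + \left(-44\right)^{2}} = \frac{1}{-32190 + 1936} = \frac{1}{-30254} = - \frac{1}{30254}$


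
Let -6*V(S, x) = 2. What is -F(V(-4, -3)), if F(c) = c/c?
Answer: -1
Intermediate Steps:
V(S, x) = -⅓ (V(S, x) = -⅙*2 = -⅓)
F(c) = 1
-F(V(-4, -3)) = -1*1 = -1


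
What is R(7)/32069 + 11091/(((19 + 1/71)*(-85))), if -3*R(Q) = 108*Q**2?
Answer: -8485168603/1226639250 ≈ -6.9174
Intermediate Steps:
R(Q) = -36*Q**2
R(7)/32069 + 11091/(((19 + 1/71)*(-85))) = -36*7**2/32069 + 11091/(((19 + 1/71)*(-85))) = -36*49*(1/32069) + 11091/(((19 + 1/71)*(-85))) = -1764*1/32069 + 11091/(((1350/71)*(-85))) = -1764/32069 + 11091/(-114750/71) = -1764/32069 + 11091*(-71/114750) = -1764/32069 - 262487/38250 = -8485168603/1226639250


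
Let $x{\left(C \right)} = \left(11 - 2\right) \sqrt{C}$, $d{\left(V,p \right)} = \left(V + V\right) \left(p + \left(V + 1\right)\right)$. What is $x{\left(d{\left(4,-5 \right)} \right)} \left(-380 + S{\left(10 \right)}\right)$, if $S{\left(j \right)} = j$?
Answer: $0$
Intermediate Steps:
$d{\left(V,p \right)} = 2 V \left(1 + V + p\right)$ ($d{\left(V,p \right)} = 2 V \left(p + \left(1 + V\right)\right) = 2 V \left(1 + V + p\right)$)
$x{\left(C \right)} = 9 \sqrt{C}$ ($x{\left(C \right)} = \left(11 - 2\right) \sqrt{C} = 9 \sqrt{C}$)
$x{\left(d{\left(4,-5 \right)} \right)} \left(-380 + S{\left(10 \right)}\right) = 9 \sqrt{2 \cdot 4 \left(1 + 4 - 5\right)} \left(-380 + 10\right) = 9 \sqrt{2 \cdot 4 \cdot 0} \left(-370\right) = 9 \sqrt{0} \left(-370\right) = 9 \cdot 0 \left(-370\right) = 0 \left(-370\right) = 0$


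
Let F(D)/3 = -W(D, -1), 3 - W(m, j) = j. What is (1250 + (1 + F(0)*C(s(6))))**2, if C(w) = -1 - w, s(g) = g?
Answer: 1782225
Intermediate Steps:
W(m, j) = 3 - j
F(D) = -12 (F(D) = 3*(-(3 - 1*(-1))) = 3*(-(3 + 1)) = 3*(-1*4) = 3*(-4) = -12)
(1250 + (1 + F(0)*C(s(6))))**2 = (1250 + (1 - 12*(-1 - 1*6)))**2 = (1250 + (1 - 12*(-1 - 6)))**2 = (1250 + (1 - 12*(-7)))**2 = (1250 + (1 + 84))**2 = (1250 + 85)**2 = 1335**2 = 1782225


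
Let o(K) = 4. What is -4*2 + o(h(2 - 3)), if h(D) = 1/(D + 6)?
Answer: -4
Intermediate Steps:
h(D) = 1/(6 + D)
-4*2 + o(h(2 - 3)) = -4*2 + 4 = -8 + 4 = -4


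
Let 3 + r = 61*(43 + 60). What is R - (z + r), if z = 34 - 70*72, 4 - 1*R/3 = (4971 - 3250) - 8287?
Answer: 18436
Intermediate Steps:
r = 6280 (r = -3 + 61*(43 + 60) = -3 + 61*103 = -3 + 6283 = 6280)
R = 19710 (R = 12 - 3*((4971 - 3250) - 8287) = 12 - 3*(1721 - 8287) = 12 - 3*(-6566) = 12 + 19698 = 19710)
z = -5006 (z = 34 - 5040 = -5006)
R - (z + r) = 19710 - (-5006 + 6280) = 19710 - 1*1274 = 19710 - 1274 = 18436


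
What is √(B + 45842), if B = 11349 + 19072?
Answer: √76263 ≈ 276.16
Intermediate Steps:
B = 30421
√(B + 45842) = √(30421 + 45842) = √76263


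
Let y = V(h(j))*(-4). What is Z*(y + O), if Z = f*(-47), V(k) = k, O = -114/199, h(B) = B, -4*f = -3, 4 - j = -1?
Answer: 288627/398 ≈ 725.19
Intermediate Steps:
j = 5 (j = 4 - 1*(-1) = 4 + 1 = 5)
f = ¾ (f = -¼*(-3) = ¾ ≈ 0.75000)
O = -114/199 (O = -114*1/199 = -114/199 ≈ -0.57286)
Z = -141/4 (Z = (¾)*(-47) = -141/4 ≈ -35.250)
y = -20 (y = 5*(-4) = -20)
Z*(y + O) = -141*(-20 - 114/199)/4 = -141/4*(-4094/199) = 288627/398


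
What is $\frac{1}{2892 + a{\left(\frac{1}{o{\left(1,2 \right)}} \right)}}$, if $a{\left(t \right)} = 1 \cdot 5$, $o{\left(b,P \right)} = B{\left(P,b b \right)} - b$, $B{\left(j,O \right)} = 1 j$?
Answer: $\frac{1}{2897} \approx 0.00034518$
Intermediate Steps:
$B{\left(j,O \right)} = j$
$o{\left(b,P \right)} = P - b$
$a{\left(t \right)} = 5$
$\frac{1}{2892 + a{\left(\frac{1}{o{\left(1,2 \right)}} \right)}} = \frac{1}{2892 + 5} = \frac{1}{2897}$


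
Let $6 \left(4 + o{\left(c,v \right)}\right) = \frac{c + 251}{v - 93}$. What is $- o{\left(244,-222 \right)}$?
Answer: $\frac{179}{42} \approx 4.2619$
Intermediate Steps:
$o{\left(c,v \right)} = -4 + \frac{251 + c}{6 \left(-93 + v\right)}$ ($o{\left(c,v \right)} = -4 + \frac{\left(c + 251\right) \frac{1}{v - 93}}{6} = -4 + \frac{\left(251 + c\right) \frac{1}{-93 + v}}{6} = -4 + \frac{\frac{1}{-93 + v} \left(251 + c\right)}{6} = -4 + \frac{251 + c}{6 \left(-93 + v\right)}$)
$- o{\left(244,-222 \right)} = - \frac{2483 + 244 - -5328}{6 \left(-93 - 222\right)} = - \frac{2483 + 244 + 5328}{6 \left(-315\right)} = - \frac{\left(-1\right) 8055}{6 \cdot 315} = \left(-1\right) \left(- \frac{179}{42}\right) = \frac{179}{42}$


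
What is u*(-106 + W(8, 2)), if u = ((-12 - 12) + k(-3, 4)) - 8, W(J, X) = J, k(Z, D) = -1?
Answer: 3234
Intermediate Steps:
u = -33 (u = ((-12 - 12) - 1) - 8 = (-24 - 1) - 8 = -25 - 8 = -33)
u*(-106 + W(8, 2)) = -33*(-106 + 8) = -33*(-98) = 3234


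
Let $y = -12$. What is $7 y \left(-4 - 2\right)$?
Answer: $504$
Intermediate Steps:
$7 y \left(-4 - 2\right) = 7 \left(-12\right) \left(-4 - 2\right) = - 84 \left(-4 - 2\right) = \left(-84\right) \left(-6\right) = 504$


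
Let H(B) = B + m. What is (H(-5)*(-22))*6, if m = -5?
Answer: 1320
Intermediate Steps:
H(B) = -5 + B (H(B) = B - 5 = -5 + B)
(H(-5)*(-22))*6 = ((-5 - 5)*(-22))*6 = -10*(-22)*6 = 220*6 = 1320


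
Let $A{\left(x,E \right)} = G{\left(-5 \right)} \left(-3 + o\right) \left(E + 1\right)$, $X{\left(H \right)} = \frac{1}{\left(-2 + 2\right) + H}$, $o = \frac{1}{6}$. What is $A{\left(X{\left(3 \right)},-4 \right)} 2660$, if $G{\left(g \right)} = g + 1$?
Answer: $-90440$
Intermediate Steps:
$G{\left(g \right)} = 1 + g$
$o = \frac{1}{6} \approx 0.16667$
$X{\left(H \right)} = \frac{1}{H}$ ($X{\left(H \right)} = \frac{1}{0 + H} = \frac{1}{H}$)
$A{\left(x,E \right)} = \frac{34}{3} + \frac{34 E}{3}$ ($A{\left(x,E \right)} = \left(1 - 5\right) \left(-3 + \frac{1}{6}\right) \left(E + 1\right) = - 4 \left(- \frac{17 \left(1 + E\right)}{6}\right) = - 4 \left(- \frac{17}{6} - \frac{17 E}{6}\right) = \frac{34}{3} + \frac{34 E}{3}$)
$A{\left(X{\left(3 \right)},-4 \right)} 2660 = \left(\frac{34}{3} + \frac{34}{3} \left(-4\right)\right) 2660 = \left(\frac{34}{3} - \frac{136}{3}\right) 2660 = \left(-34\right) 2660 = -90440$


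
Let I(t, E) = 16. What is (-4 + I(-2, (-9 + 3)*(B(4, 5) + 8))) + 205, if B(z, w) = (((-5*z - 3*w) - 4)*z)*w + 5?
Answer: 217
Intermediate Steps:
B(z, w) = 5 + w*z*(-4 - 5*z - 3*w) (B(z, w) = ((-4 - 5*z - 3*w)*z)*w + 5 = (z*(-4 - 5*z - 3*w))*w + 5 = w*z*(-4 - 5*z - 3*w) + 5 = 5 + w*z*(-4 - 5*z - 3*w))
(-4 + I(-2, (-9 + 3)*(B(4, 5) + 8))) + 205 = (-4 + 16) + 205 = 12 + 205 = 217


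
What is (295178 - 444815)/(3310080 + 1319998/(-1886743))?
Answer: -282326562291/6245268949442 ≈ -0.045206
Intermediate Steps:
(295178 - 444815)/(3310080 + 1319998/(-1886743)) = -149637/(3310080 + 1319998*(-1/1886743)) = -149637/(3310080 - 1319998/1886743) = -149637/6245268949442/1886743 = -149637*1886743/6245268949442 = -282326562291/6245268949442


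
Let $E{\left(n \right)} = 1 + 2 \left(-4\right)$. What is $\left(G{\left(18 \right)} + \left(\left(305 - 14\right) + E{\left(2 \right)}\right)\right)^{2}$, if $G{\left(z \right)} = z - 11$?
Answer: $84681$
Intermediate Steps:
$E{\left(n \right)} = -7$ ($E{\left(n \right)} = 1 - 8 = -7$)
$G{\left(z \right)} = -11 + z$ ($G{\left(z \right)} = z - 11 = -11 + z$)
$\left(G{\left(18 \right)} + \left(\left(305 - 14\right) + E{\left(2 \right)}\right)\right)^{2} = \left(\left(-11 + 18\right) + \left(\left(305 - 14\right) - 7\right)\right)^{2} = \left(7 + \left(291 - 7\right)\right)^{2} = \left(7 + 284\right)^{2} = 291^{2} = 84681$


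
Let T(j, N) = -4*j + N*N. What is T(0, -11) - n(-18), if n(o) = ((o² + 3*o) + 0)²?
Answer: -72779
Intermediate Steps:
n(o) = (o² + 3*o)²
T(j, N) = N² - 4*j (T(j, N) = -4*j + N² = N² - 4*j)
T(0, -11) - n(-18) = ((-11)² - 4*0) - (-18)²*(3 - 18)² = (121 + 0) - 324*(-15)² = 121 - 324*225 = 121 - 1*72900 = 121 - 72900 = -72779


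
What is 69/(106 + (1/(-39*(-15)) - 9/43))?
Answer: 1735695/2661208 ≈ 0.65222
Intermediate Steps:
69/(106 + (1/(-39*(-15)) - 9/43)) = 69/(106 + (-1/39*(-1/15) - 9*1/43)) = 69/(106 + (1/585 - 9/43)) = 69/(106 - 5222/25155) = 69/(2661208/25155) = 69*(25155/2661208) = 1735695/2661208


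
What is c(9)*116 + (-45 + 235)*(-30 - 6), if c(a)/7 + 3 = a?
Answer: -1968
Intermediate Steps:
c(a) = -21 + 7*a
c(9)*116 + (-45 + 235)*(-30 - 6) = (-21 + 7*9)*116 + (-45 + 235)*(-30 - 6) = (-21 + 63)*116 + 190*(-36) = 42*116 - 6840 = 4872 - 6840 = -1968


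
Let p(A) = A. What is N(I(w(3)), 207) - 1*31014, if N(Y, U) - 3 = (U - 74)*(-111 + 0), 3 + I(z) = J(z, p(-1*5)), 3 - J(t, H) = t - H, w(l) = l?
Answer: -45774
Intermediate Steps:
J(t, H) = 3 + H - t (J(t, H) = 3 - (t - H) = 3 + (H - t) = 3 + H - t)
I(z) = -5 - z (I(z) = -3 + (3 - 1*5 - z) = -3 + (3 - 5 - z) = -3 + (-2 - z) = -5 - z)
N(Y, U) = 8217 - 111*U (N(Y, U) = 3 + (U - 74)*(-111 + 0) = 3 + (-74 + U)*(-111) = 3 + (8214 - 111*U) = 8217 - 111*U)
N(I(w(3)), 207) - 1*31014 = (8217 - 111*207) - 1*31014 = (8217 - 22977) - 31014 = -14760 - 31014 = -45774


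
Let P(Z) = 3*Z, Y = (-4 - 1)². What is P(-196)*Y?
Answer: -14700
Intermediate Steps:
Y = 25 (Y = (-5)² = 25)
P(-196)*Y = (3*(-196))*25 = -588*25 = -14700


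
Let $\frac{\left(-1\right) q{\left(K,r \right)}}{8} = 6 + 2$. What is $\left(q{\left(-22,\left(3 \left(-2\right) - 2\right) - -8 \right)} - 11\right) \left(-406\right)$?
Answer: $30450$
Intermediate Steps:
$q{\left(K,r \right)} = -64$ ($q{\left(K,r \right)} = - 8 \left(6 + 2\right) = \left(-8\right) 8 = -64$)
$\left(q{\left(-22,\left(3 \left(-2\right) - 2\right) - -8 \right)} - 11\right) \left(-406\right) = \left(-64 - 11\right) \left(-406\right) = \left(-75\right) \left(-406\right) = 30450$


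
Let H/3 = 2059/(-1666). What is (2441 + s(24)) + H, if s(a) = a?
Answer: 4100513/1666 ≈ 2461.3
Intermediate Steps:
H = -6177/1666 (H = 3*(2059/(-1666)) = 3*(2059*(-1/1666)) = 3*(-2059/1666) = -6177/1666 ≈ -3.7077)
(2441 + s(24)) + H = (2441 + 24) - 6177/1666 = 2465 - 6177/1666 = 4100513/1666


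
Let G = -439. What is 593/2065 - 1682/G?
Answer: 3733657/906535 ≈ 4.1186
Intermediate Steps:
593/2065 - 1682/G = 593/2065 - 1682/(-439) = 593*(1/2065) - 1682*(-1/439) = 593/2065 + 1682/439 = 3733657/906535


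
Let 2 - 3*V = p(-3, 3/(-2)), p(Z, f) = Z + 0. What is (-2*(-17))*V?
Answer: 170/3 ≈ 56.667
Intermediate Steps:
p(Z, f) = Z
V = 5/3 (V = ⅔ - ⅓*(-3) = ⅔ + 1 = 5/3 ≈ 1.6667)
(-2*(-17))*V = -2*(-17)*(5/3) = 34*(5/3) = 170/3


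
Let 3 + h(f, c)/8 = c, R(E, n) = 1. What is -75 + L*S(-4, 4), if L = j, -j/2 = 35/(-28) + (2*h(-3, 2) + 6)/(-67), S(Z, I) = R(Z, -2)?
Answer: -9755/134 ≈ -72.798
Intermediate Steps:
h(f, c) = -24 + 8*c
S(Z, I) = 1
j = 295/134 (j = -2*(35/(-28) + (2*(-24 + 8*2) + 6)/(-67)) = -2*(35*(-1/28) + (2*(-24 + 16) + 6)*(-1/67)) = -2*(-5/4 + (2*(-8) + 6)*(-1/67)) = -2*(-5/4 + (-16 + 6)*(-1/67)) = -2*(-5/4 - 10*(-1/67)) = -2*(-5/4 + 10/67) = -2*(-295/268) = 295/134 ≈ 2.2015)
L = 295/134 ≈ 2.2015
-75 + L*S(-4, 4) = -75 + (295/134)*1 = -75 + 295/134 = -9755/134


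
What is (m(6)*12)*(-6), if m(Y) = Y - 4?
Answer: -144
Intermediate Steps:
m(Y) = -4 + Y
(m(6)*12)*(-6) = ((-4 + 6)*12)*(-6) = (2*12)*(-6) = 24*(-6) = -144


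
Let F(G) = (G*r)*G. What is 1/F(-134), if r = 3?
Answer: 1/53868 ≈ 1.8564e-5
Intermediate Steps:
F(G) = 3*G² (F(G) = (G*3)*G = (3*G)*G = 3*G²)
1/F(-134) = 1/(3*(-134)²) = 1/(3*17956) = 1/53868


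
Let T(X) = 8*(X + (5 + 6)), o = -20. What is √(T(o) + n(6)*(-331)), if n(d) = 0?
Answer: 6*I*√2 ≈ 8.4853*I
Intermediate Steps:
T(X) = 88 + 8*X (T(X) = 8*(X + 11) = 8*(11 + X) = 88 + 8*X)
√(T(o) + n(6)*(-331)) = √((88 + 8*(-20)) + 0*(-331)) = √((88 - 160) + 0) = √(-72 + 0) = √(-72) = 6*I*√2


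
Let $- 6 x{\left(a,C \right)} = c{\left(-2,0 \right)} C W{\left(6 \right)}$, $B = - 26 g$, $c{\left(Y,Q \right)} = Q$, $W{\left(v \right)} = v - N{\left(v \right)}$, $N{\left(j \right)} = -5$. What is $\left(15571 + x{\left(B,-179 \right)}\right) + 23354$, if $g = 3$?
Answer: $38925$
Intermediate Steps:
$W{\left(v \right)} = 5 + v$ ($W{\left(v \right)} = v - -5 = v + 5 = 5 + v$)
$B = -78$ ($B = \left(-26\right) 3 = -78$)
$x{\left(a,C \right)} = 0$ ($x{\left(a,C \right)} = - \frac{0 C \left(5 + 6\right)}{6} = - \frac{0 \cdot 11}{6} = \left(- \frac{1}{6}\right) 0 = 0$)
$\left(15571 + x{\left(B,-179 \right)}\right) + 23354 = \left(15571 + 0\right) + 23354 = 15571 + 23354 = 38925$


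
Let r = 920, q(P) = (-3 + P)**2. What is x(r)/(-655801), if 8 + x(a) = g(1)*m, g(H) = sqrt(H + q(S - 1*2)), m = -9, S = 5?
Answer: 17/655801 ≈ 2.5922e-5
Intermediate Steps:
g(H) = sqrt(H) (g(H) = sqrt(H + (-3 + (5 - 1*2))**2) = sqrt(H + (-3 + (5 - 2))**2) = sqrt(H + (-3 + 3)**2) = sqrt(H + 0**2) = sqrt(H + 0) = sqrt(H))
x(a) = -17 (x(a) = -8 + sqrt(1)*(-9) = -8 + 1*(-9) = -8 - 9 = -17)
x(r)/(-655801) = -17/(-655801) = -17*(-1/655801) = 17/655801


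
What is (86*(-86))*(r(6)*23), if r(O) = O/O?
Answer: -170108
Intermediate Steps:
r(O) = 1
(86*(-86))*(r(6)*23) = (86*(-86))*(1*23) = -7396*23 = -170108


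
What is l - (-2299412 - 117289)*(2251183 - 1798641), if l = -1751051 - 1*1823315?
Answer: 1093655129576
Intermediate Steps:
l = -3574366 (l = -1751051 - 1823315 = -3574366)
l - (-2299412 - 117289)*(2251183 - 1798641) = -3574366 - (-2299412 - 117289)*(2251183 - 1798641) = -3574366 - (-2416701)*452542 = -3574366 - 1*(-1093658703942) = -3574366 + 1093658703942 = 1093655129576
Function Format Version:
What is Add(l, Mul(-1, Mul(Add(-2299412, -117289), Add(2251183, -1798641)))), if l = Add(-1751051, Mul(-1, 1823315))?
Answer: 1093655129576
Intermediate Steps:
l = -3574366 (l = Add(-1751051, -1823315) = -3574366)
Add(l, Mul(-1, Mul(Add(-2299412, -117289), Add(2251183, -1798641)))) = Add(-3574366, Mul(-1, Mul(Add(-2299412, -117289), Add(2251183, -1798641)))) = Add(-3574366, Mul(-1, Mul(-2416701, 452542))) = Add(-3574366, Mul(-1, -1093658703942)) = Add(-3574366, 1093658703942) = 1093655129576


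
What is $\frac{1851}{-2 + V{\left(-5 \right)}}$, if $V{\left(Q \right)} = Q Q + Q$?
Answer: $\frac{617}{6} \approx 102.83$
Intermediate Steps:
$V{\left(Q \right)} = Q + Q^{2}$ ($V{\left(Q \right)} = Q^{2} + Q = Q + Q^{2}$)
$\frac{1851}{-2 + V{\left(-5 \right)}} = \frac{1851}{-2 - 5 \left(1 - 5\right)} = \frac{1851}{-2 - -20} = \frac{1851}{-2 + 20} = \frac{1851}{18} = 1851 \cdot \frac{1}{18} = \frac{617}{6}$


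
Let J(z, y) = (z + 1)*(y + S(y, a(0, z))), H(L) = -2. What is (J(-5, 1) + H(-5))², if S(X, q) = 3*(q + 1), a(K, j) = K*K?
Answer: 324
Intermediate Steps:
a(K, j) = K²
S(X, q) = 3 + 3*q (S(X, q) = 3*(1 + q) = 3 + 3*q)
J(z, y) = (1 + z)*(3 + y) (J(z, y) = (z + 1)*(y + (3 + 3*0²)) = (1 + z)*(y + (3 + 3*0)) = (1 + z)*(y + (3 + 0)) = (1 + z)*(y + 3) = (1 + z)*(3 + y))
(J(-5, 1) + H(-5))² = ((3 + 1 + 3*(-5) + 1*(-5)) - 2)² = ((3 + 1 - 15 - 5) - 2)² = (-16 - 2)² = (-18)² = 324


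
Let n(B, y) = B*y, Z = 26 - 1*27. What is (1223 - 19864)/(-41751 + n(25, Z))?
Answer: 2663/5968 ≈ 0.44621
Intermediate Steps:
Z = -1 (Z = 26 - 27 = -1)
(1223 - 19864)/(-41751 + n(25, Z)) = (1223 - 19864)/(-41751 + 25*(-1)) = -18641/(-41751 - 25) = -18641/(-41776) = -18641*(-1/41776) = 2663/5968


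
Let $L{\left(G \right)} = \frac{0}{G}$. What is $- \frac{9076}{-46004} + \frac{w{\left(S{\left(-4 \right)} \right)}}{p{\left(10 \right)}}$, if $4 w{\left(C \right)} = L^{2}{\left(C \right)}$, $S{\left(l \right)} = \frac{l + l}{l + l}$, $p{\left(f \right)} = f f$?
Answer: $\frac{2269}{11501} \approx 0.19729$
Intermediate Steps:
$p{\left(f \right)} = f^{2}$
$L{\left(G \right)} = 0$
$S{\left(l \right)} = 1$ ($S{\left(l \right)} = \frac{2 l}{2 l} = 2 l \frac{1}{2 l} = 1$)
$w{\left(C \right)} = 0$ ($w{\left(C \right)} = \frac{0^{2}}{4} = \frac{1}{4} \cdot 0 = 0$)
$- \frac{9076}{-46004} + \frac{w{\left(S{\left(-4 \right)} \right)}}{p{\left(10 \right)}} = - \frac{9076}{-46004} + \frac{0}{10^{2}} = \left(-9076\right) \left(- \frac{1}{46004}\right) + \frac{0}{100} = \frac{2269}{11501} + 0 \cdot \frac{1}{100} = \frac{2269}{11501} + 0 = \frac{2269}{11501}$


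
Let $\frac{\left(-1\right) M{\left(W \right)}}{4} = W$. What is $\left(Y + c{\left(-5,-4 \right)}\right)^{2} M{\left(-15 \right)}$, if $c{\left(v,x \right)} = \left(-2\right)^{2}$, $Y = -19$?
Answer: $13500$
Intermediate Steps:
$c{\left(v,x \right)} = 4$
$M{\left(W \right)} = - 4 W$
$\left(Y + c{\left(-5,-4 \right)}\right)^{2} M{\left(-15 \right)} = \left(-19 + 4\right)^{2} \left(\left(-4\right) \left(-15\right)\right) = \left(-15\right)^{2} \cdot 60 = 225 \cdot 60 = 13500$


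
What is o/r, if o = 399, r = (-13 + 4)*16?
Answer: -133/48 ≈ -2.7708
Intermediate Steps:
r = -144 (r = -9*16 = -144)
o/r = 399/(-144) = 399*(-1/144) = -133/48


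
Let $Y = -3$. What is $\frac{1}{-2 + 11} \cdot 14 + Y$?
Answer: $- \frac{13}{9} \approx -1.4444$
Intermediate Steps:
$\frac{1}{-2 + 11} \cdot 14 + Y = \frac{1}{-2 + 11} \cdot 14 - 3 = \frac{1}{9} \cdot 14 - 3 = \frac{14}{9} - 3 = - \frac{13}{9}$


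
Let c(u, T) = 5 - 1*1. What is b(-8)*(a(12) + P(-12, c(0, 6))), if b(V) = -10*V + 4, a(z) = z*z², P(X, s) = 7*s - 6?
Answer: 147000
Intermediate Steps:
c(u, T) = 4 (c(u, T) = 5 - 1 = 4)
P(X, s) = -6 + 7*s
a(z) = z³
b(V) = 4 - 10*V
b(-8)*(a(12) + P(-12, c(0, 6))) = (4 - 10*(-8))*(12³ + (-6 + 7*4)) = (4 + 80)*(1728 + (-6 + 28)) = 84*(1728 + 22) = 84*1750 = 147000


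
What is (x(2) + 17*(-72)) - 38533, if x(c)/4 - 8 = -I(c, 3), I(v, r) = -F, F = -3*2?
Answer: -39749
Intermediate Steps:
F = -6 (F = -1*6 = -6)
I(v, r) = 6 (I(v, r) = -1*(-6) = 6)
x(c) = 8 (x(c) = 32 + 4*(-1*6) = 32 + 4*(-6) = 32 - 24 = 8)
(x(2) + 17*(-72)) - 38533 = (8 + 17*(-72)) - 38533 = (8 - 1224) - 38533 = -1216 - 38533 = -39749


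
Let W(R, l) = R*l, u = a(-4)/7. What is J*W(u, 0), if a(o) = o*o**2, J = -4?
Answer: 0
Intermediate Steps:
a(o) = o**3
u = -64/7 (u = (-4)**3/7 = -64*1/7 = -64/7 ≈ -9.1429)
J*W(u, 0) = -(-256)*0/7 = -4*0 = 0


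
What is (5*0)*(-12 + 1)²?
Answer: 0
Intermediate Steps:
(5*0)*(-12 + 1)² = 0*(-11)² = 0*121 = 0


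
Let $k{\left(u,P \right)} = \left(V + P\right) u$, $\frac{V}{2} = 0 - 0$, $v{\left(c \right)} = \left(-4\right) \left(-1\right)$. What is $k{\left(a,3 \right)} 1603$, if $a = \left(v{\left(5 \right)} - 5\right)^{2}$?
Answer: $4809$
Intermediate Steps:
$v{\left(c \right)} = 4$
$a = 1$ ($a = \left(4 - 5\right)^{2} = \left(-1\right)^{2} = 1$)
$V = 0$ ($V = 2 \left(0 - 0\right) = 2 \left(0 + 0\right) = 2 \cdot 0 = 0$)
$k{\left(u,P \right)} = P u$ ($k{\left(u,P \right)} = \left(0 + P\right) u = P u$)
$k{\left(a,3 \right)} 1603 = 3 \cdot 1 \cdot 1603 = 3 \cdot 1603 = 4809$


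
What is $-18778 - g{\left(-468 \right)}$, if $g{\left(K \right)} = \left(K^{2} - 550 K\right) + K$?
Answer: $-494734$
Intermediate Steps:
$g{\left(K \right)} = K^{2} - 549 K$
$-18778 - g{\left(-468 \right)} = -18778 - - 468 \left(-549 - 468\right) = -18778 - \left(-468\right) \left(-1017\right) = -18778 - 475956 = -494734$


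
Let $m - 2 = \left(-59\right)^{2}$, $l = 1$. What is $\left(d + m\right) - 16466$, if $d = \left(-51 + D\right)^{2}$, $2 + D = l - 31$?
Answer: $-6094$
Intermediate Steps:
$D = -32$ ($D = -2 + \left(1 - 31\right) = -2 - 30 = -32$)
$m = 3483$ ($m = 2 + \left(-59\right)^{2} = 2 + 3481 = 3483$)
$d = 6889$ ($d = \left(-51 - 32\right)^{2} = \left(-83\right)^{2} = 6889$)
$\left(d + m\right) - 16466 = \left(6889 + 3483\right) - 16466 = 10372 - 16466 = -6094$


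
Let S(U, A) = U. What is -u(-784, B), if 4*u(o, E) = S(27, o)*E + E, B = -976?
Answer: 6832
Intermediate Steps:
u(o, E) = 7*E (u(o, E) = (27*E + E)/4 = (28*E)/4 = 7*E)
-u(-784, B) = -7*(-976) = -1*(-6832) = 6832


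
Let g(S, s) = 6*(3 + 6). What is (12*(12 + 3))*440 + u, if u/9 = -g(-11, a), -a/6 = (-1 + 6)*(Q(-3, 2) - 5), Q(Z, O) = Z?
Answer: 78714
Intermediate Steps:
a = 240 (a = -6*(-1 + 6)*(-3 - 5) = -30*(-8) = -6*(-40) = 240)
g(S, s) = 54 (g(S, s) = 6*9 = 54)
u = -486 (u = 9*(-1*54) = 9*(-54) = -486)
(12*(12 + 3))*440 + u = (12*(12 + 3))*440 - 486 = (12*15)*440 - 486 = 180*440 - 486 = 79200 - 486 = 78714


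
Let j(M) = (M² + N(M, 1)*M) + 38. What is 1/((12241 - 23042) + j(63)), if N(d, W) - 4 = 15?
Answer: -1/5597 ≈ -0.00017867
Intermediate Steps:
N(d, W) = 19 (N(d, W) = 4 + 15 = 19)
j(M) = 38 + M² + 19*M (j(M) = (M² + 19*M) + 38 = 38 + M² + 19*M)
1/((12241 - 23042) + j(63)) = 1/((12241 - 23042) + (38 + 63² + 19*63)) = 1/(-10801 + (38 + 3969 + 1197)) = 1/(-10801 + 5204) = 1/(-5597) = -1/5597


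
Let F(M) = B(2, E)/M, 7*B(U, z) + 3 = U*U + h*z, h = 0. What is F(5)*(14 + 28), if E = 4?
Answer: 6/5 ≈ 1.2000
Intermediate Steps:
B(U, z) = -3/7 + U²/7 (B(U, z) = -3/7 + (U*U + 0*z)/7 = -3/7 + (U² + 0)/7 = -3/7 + U²/7)
F(M) = 1/(7*M) (F(M) = (-3/7 + (⅐)*2²)/M = (-3/7 + (⅐)*4)/M = (-3/7 + 4/7)/M = 1/(7*M))
F(5)*(14 + 28) = ((⅐)/5)*(14 + 28) = ((⅐)*(⅕))*42 = (1/35)*42 = 6/5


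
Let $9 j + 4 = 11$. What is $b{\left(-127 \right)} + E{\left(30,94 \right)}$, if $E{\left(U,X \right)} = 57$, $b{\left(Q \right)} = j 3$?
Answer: $\frac{178}{3} \approx 59.333$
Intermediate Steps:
$j = \frac{7}{9}$ ($j = - \frac{4}{9} + \frac{1}{9} \cdot 11 = - \frac{4}{9} + \frac{11}{9} = \frac{7}{9} \approx 0.77778$)
$b{\left(Q \right)} = \frac{7}{3}$ ($b{\left(Q \right)} = \frac{7}{9} \cdot 3 = \frac{7}{3}$)
$b{\left(-127 \right)} + E{\left(30,94 \right)} = \frac{7}{3} + 57 = \frac{178}{3}$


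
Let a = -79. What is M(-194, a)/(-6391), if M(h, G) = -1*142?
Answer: 142/6391 ≈ 0.022219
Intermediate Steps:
M(h, G) = -142
M(-194, a)/(-6391) = -142/(-6391) = -142*(-1/6391) = 142/6391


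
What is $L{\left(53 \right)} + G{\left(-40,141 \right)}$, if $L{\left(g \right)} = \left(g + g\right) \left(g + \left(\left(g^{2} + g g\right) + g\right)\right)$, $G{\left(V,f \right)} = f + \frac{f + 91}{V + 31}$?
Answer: $\frac{5461733}{9} \approx 6.0686 \cdot 10^{5}$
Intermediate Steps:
$G{\left(V,f \right)} = f + \frac{91 + f}{31 + V}$
$L{\left(g \right)} = 2 g \left(2 g + 2 g^{2}\right)$ ($L{\left(g \right)} = 2 g \left(g + \left(\left(g^{2} + g^{2}\right) + g\right)\right) = 2 g \left(g + \left(2 g^{2} + g\right)\right) = 2 g \left(g + \left(g + 2 g^{2}\right)\right) = 2 g \left(2 g + 2 g^{2}\right)$)
$L{\left(53 \right)} + G{\left(-40,141 \right)} = 4 \cdot 53^{2} \left(1 + 53\right) + \frac{91 + 32 \cdot 141 - 5640}{31 - 40} = 4 \cdot 2809 \cdot 54 + \frac{91 + 4512 - 5640}{-9} = 606744 - - \frac{1037}{9} = 606744 + \frac{1037}{9} = \frac{5461733}{9}$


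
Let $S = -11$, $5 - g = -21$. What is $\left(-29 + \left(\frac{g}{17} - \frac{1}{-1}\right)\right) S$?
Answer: $\frac{4950}{17} \approx 291.18$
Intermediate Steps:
$g = 26$ ($g = 5 - -21 = 5 + 21 = 26$)
$\left(-29 + \left(\frac{g}{17} - \frac{1}{-1}\right)\right) S = \left(-29 + \left(\frac{26}{17} - \frac{1}{-1}\right)\right) \left(-11\right) = \left(-29 + \left(26 \cdot \frac{1}{17} - -1\right)\right) \left(-11\right) = \left(-29 + \left(\frac{26}{17} + 1\right)\right) \left(-11\right) = \left(-29 + \frac{43}{17}\right) \left(-11\right) = \left(- \frac{450}{17}\right) \left(-11\right) = \frac{4950}{17}$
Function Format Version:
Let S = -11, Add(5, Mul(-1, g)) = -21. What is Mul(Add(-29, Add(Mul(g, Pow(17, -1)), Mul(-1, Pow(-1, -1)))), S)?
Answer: Rational(4950, 17) ≈ 291.18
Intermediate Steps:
g = 26 (g = Add(5, Mul(-1, -21)) = Add(5, 21) = 26)
Mul(Add(-29, Add(Mul(g, Pow(17, -1)), Mul(-1, Pow(-1, -1)))), S) = Mul(Add(-29, Add(Mul(26, Pow(17, -1)), Mul(-1, Pow(-1, -1)))), -11) = Mul(Add(-29, Add(Mul(26, Rational(1, 17)), Mul(-1, -1))), -11) = Mul(Add(-29, Add(Rational(26, 17), 1)), -11) = Mul(Add(-29, Rational(43, 17)), -11) = Mul(Rational(-450, 17), -11) = Rational(4950, 17)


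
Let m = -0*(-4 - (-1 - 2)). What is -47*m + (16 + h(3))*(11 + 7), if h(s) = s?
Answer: 342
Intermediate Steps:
m = 0 (m = -0*(-4 - 1*(-3)) = -0*(-4 + 3) = -0*(-1) = -1*0 = 0)
-47*m + (16 + h(3))*(11 + 7) = -47*0 + (16 + 3)*(11 + 7) = 0 + 19*18 = 0 + 342 = 342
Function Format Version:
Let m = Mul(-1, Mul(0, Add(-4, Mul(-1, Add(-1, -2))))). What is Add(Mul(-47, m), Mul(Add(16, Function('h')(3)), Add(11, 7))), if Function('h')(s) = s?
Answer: 342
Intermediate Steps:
m = 0 (m = Mul(-1, Mul(0, Add(-4, Mul(-1, -3)))) = Mul(-1, Mul(0, Add(-4, 3))) = Mul(-1, Mul(0, -1)) = Mul(-1, 0) = 0)
Add(Mul(-47, m), Mul(Add(16, Function('h')(3)), Add(11, 7))) = Add(Mul(-47, 0), Mul(Add(16, 3), Add(11, 7))) = Add(0, Mul(19, 18)) = Add(0, 342) = 342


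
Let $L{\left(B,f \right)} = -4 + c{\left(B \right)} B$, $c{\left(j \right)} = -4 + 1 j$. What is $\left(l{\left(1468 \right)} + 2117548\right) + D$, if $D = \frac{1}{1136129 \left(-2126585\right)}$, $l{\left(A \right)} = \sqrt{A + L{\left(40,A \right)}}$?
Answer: $\frac{5116154550036831819}{2416074889465} + 22 \sqrt{6} \approx 2.1176 \cdot 10^{6}$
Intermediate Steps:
$c{\left(j \right)} = -4 + j$
$L{\left(B,f \right)} = -4 + B \left(-4 + B\right)$ ($L{\left(B,f \right)} = -4 + \left(-4 + B\right) B = -4 + B \left(-4 + B\right)$)
$l{\left(A \right)} = \sqrt{1436 + A}$ ($l{\left(A \right)} = \sqrt{A - \left(4 - 40 \left(-4 + 40\right)\right)} = \sqrt{A + \left(-4 + 40 \cdot 36\right)} = \sqrt{A + \left(-4 + 1440\right)} = \sqrt{A + 1436} = \sqrt{1436 + A}$)
$D = - \frac{1}{2416074889465}$ ($D = \frac{1}{1136129} \left(- \frac{1}{2126585}\right) = - \frac{1}{2416074889465} \approx -4.1389 \cdot 10^{-13}$)
$\left(l{\left(1468 \right)} + 2117548\right) + D = \left(\sqrt{1436 + 1468} + 2117548\right) - \frac{1}{2416074889465} = \left(\sqrt{2904} + 2117548\right) - \frac{1}{2416074889465} = \left(22 \sqrt{6} + 2117548\right) - \frac{1}{2416074889465} = \left(2117548 + 22 \sqrt{6}\right) - \frac{1}{2416074889465} = \frac{5116154550036831819}{2416074889465} + 22 \sqrt{6}$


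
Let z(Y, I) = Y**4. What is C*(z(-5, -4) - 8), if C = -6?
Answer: -3702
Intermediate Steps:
C*(z(-5, -4) - 8) = -6*((-5)**4 - 8) = -6*(625 - 8) = -6*617 = -3702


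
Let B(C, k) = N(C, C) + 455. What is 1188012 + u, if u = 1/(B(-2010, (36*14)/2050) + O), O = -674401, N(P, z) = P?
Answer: 803043839471/675956 ≈ 1.1880e+6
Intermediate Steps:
B(C, k) = 455 + C (B(C, k) = C + 455 = 455 + C)
u = -1/675956 (u = 1/((455 - 2010) - 674401) = 1/(-1555 - 674401) = 1/(-675956) = -1/675956 ≈ -1.4794e-6)
1188012 + u = 1188012 - 1/675956 = 803043839471/675956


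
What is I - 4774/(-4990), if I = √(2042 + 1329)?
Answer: 2387/2495 + √3371 ≈ 59.017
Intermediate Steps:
I = √3371 ≈ 58.060
I - 4774/(-4990) = √3371 - 4774/(-4990) = √3371 - 4774*(-1/4990) = √3371 + 2387/2495 = 2387/2495 + √3371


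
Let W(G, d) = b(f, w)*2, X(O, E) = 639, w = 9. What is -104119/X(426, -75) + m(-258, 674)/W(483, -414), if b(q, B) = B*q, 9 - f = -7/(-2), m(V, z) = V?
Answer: -1163627/7029 ≈ -165.55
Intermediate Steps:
f = 11/2 (f = 9 - (-7)/(-2) = 9 - (-7)*(-1)/2 = 9 - 1*7/2 = 9 - 7/2 = 11/2 ≈ 5.5000)
W(G, d) = 99 (W(G, d) = (9*(11/2))*2 = (99/2)*2 = 99)
-104119/X(426, -75) + m(-258, 674)/W(483, -414) = -104119/639 - 258/99 = -104119*1/639 - 258*1/99 = -104119/639 - 86/33 = -1163627/7029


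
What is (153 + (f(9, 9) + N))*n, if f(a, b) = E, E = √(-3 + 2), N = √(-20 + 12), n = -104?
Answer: -15912 - 104*I - 208*I*√2 ≈ -15912.0 - 398.16*I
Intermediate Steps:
N = 2*I*√2 (N = √(-8) = 2*I*√2 ≈ 2.8284*I)
E = I (E = √(-1) = I ≈ 1.0*I)
f(a, b) = I
(153 + (f(9, 9) + N))*n = (153 + (I + 2*I*√2))*(-104) = (153 + I + 2*I*√2)*(-104) = -15912 - 104*I - 208*I*√2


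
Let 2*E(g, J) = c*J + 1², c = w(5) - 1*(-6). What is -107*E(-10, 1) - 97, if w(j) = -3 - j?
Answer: -87/2 ≈ -43.500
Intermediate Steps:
c = -2 (c = (-3 - 1*5) - 1*(-6) = (-3 - 5) + 6 = -8 + 6 = -2)
E(g, J) = ½ - J (E(g, J) = (-2*J + 1²)/2 = (-2*J + 1)/2 = (1 - 2*J)/2 = ½ - J)
-107*E(-10, 1) - 97 = -107*(½ - 1*1) - 97 = -107*(½ - 1) - 97 = -107*(-½) - 97 = 107/2 - 97 = -87/2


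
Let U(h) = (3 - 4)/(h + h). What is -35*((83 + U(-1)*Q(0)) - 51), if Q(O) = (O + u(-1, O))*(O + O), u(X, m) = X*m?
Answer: -1120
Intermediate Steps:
U(h) = -1/(2*h)
Q(O) = 0 (Q(O) = (O - O)*(O + O) = 0*(2*O) = 0)
-35*((83 + U(-1)*Q(0)) - 51) = -35*((83 - ½/(-1)*0) - 51) = -35*((83 - ½*(-1)*0) - 51) = -35*((83 + (½)*0) - 51) = -35*((83 + 0) - 51) = -35*(83 - 51) = -35*32 = -1120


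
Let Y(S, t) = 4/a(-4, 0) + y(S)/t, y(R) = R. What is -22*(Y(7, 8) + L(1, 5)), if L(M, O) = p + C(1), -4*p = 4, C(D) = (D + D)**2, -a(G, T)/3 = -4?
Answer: -1111/12 ≈ -92.583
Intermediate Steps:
a(G, T) = 12 (a(G, T) = -3*(-4) = 12)
C(D) = 4*D**2 (C(D) = (2*D)**2 = 4*D**2)
Y(S, t) = 1/3 + S/t (Y(S, t) = 4/12 + S/t = 4*(1/12) + S/t = 1/3 + S/t)
p = -1 (p = -1/4*4 = -1)
L(M, O) = 3 (L(M, O) = -1 + 4*1**2 = -1 + 4*1 = -1 + 4 = 3)
-22*(Y(7, 8) + L(1, 5)) = -22*((7 + (1/3)*8)/8 + 3) = -22*((7 + 8/3)/8 + 3) = -22*((1/8)*(29/3) + 3) = -22*(29/24 + 3) = -22*101/24 = -1111/12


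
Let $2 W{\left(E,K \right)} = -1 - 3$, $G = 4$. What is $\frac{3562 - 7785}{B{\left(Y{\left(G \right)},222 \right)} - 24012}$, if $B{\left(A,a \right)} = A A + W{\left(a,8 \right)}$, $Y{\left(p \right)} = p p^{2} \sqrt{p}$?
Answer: $\frac{4223}{7630} \approx 0.55347$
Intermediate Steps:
$W{\left(E,K \right)} = -2$ ($W{\left(E,K \right)} = \frac{-1 - 3}{2} = \frac{1}{2} \left(-4\right) = -2$)
$Y{\left(p \right)} = p^{\frac{7}{2}}$ ($Y{\left(p \right)} = p^{3} \sqrt{p} = p^{\frac{7}{2}}$)
$B{\left(A,a \right)} = -2 + A^{2}$ ($B{\left(A,a \right)} = A A - 2 = A^{2} - 2 = -2 + A^{2}$)
$\frac{3562 - 7785}{B{\left(Y{\left(G \right)},222 \right)} - 24012} = \frac{3562 - 7785}{\left(-2 + \left(4^{\frac{7}{2}}\right)^{2}\right) - 24012} = - \frac{4223}{\left(-2 + 128^{2}\right) - 24012} = - \frac{4223}{\left(-2 + 16384\right) - 24012} = - \frac{4223}{16382 - 24012} = - \frac{4223}{-7630} = \left(-4223\right) \left(- \frac{1}{7630}\right) = \frac{4223}{7630}$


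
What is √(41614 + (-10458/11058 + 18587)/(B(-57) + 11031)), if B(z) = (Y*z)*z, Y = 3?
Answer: √15256220641149021429/19146927 ≈ 204.00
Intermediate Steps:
B(z) = 3*z² (B(z) = (3*z)*z = 3*z²)
√(41614 + (-10458/11058 + 18587)/(B(-57) + 11031)) = √(41614 + (-10458/11058 + 18587)/(3*(-57)² + 11031)) = √(41614 + (-10458*1/11058 + 18587)/(3*3249 + 11031)) = √(41614 + (-1743/1843 + 18587)/(9747 + 11031)) = √(41614 + (34254098/1843)/20778) = √(41614 + (34254098/1843)*(1/20778)) = √(41614 + 17127049/19146927) = √(796797347227/19146927) = √15256220641149021429/19146927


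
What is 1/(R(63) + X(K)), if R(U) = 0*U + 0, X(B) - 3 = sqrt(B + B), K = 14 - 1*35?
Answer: 1/17 - I*sqrt(42)/51 ≈ 0.058824 - 0.12707*I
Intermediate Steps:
K = -21 (K = 14 - 35 = -21)
X(B) = 3 + sqrt(2)*sqrt(B) (X(B) = 3 + sqrt(B + B) = 3 + sqrt(2*B) = 3 + sqrt(2)*sqrt(B))
R(U) = 0 (R(U) = 0 + 0 = 0)
1/(R(63) + X(K)) = 1/(0 + (3 + sqrt(2)*sqrt(-21))) = 1/(0 + (3 + sqrt(2)*(I*sqrt(21)))) = 1/(0 + (3 + I*sqrt(42))) = 1/(3 + I*sqrt(42))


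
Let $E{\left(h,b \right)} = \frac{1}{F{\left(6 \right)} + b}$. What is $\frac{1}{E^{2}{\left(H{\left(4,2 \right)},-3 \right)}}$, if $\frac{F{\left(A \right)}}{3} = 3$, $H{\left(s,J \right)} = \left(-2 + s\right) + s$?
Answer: $36$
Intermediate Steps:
$H{\left(s,J \right)} = -2 + 2 s$
$F{\left(A \right)} = 9$ ($F{\left(A \right)} = 3 \cdot 3 = 9$)
$E{\left(h,b \right)} = \frac{1}{9 + b}$
$\frac{1}{E^{2}{\left(H{\left(4,2 \right)},-3 \right)}} = \frac{1}{\left(\frac{1}{9 - 3}\right)^{2}} = \frac{1}{\left(\frac{1}{6}\right)^{2}} = \frac{1}{\frac{1}{36}} = 36$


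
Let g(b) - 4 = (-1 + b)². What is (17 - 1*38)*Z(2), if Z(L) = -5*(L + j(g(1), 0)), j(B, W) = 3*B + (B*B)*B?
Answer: 8190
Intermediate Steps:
g(b) = 4 + (-1 + b)²
j(B, W) = B³ + 3*B (j(B, W) = 3*B + B²*B = 3*B + B³ = B³ + 3*B)
Z(L) = -380 - 5*L (Z(L) = -5*(L + (4 + (-1 + 1)²)*(3 + (4 + (-1 + 1)²)²)) = -5*(L + (4 + 0²)*(3 + (4 + 0²)²)) = -5*(L + (4 + 0)*(3 + (4 + 0)²)) = -5*(L + 4*(3 + 4²)) = -5*(L + 4*(3 + 16)) = -5*(L + 4*19) = -5*(L + 76) = -5*(76 + L) = -380 - 5*L)
(17 - 1*38)*Z(2) = (17 - 1*38)*(-380 - 5*2) = (17 - 38)*(-380 - 10) = -21*(-390) = 8190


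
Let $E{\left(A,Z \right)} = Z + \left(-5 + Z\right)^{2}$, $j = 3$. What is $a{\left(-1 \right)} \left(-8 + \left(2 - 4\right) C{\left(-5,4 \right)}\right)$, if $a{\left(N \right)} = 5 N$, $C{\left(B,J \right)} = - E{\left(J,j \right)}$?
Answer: $-30$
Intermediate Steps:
$C{\left(B,J \right)} = -7$ ($C{\left(B,J \right)} = - (3 + \left(-5 + 3\right)^{2}) = - (3 + \left(-2\right)^{2}) = - (3 + 4) = \left(-1\right) 7 = -7$)
$a{\left(-1 \right)} \left(-8 + \left(2 - 4\right) C{\left(-5,4 \right)}\right) = 5 \left(-1\right) \left(-8 + \left(2 - 4\right) \left(-7\right)\right) = - 5 \left(-8 - -14\right) = - 5 \left(-8 + 14\right) = \left(-5\right) 6 = -30$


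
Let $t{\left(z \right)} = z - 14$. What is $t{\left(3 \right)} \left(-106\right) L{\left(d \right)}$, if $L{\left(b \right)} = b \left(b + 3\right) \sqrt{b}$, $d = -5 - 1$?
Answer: $20988 i \sqrt{6} \approx 51410.0 i$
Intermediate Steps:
$t{\left(z \right)} = -14 + z$
$d = -6$ ($d = -5 - 1 = -6$)
$L{\left(b \right)} = b^{\frac{3}{2}} \left(3 + b\right)$ ($L{\left(b \right)} = b \left(3 + b\right) \sqrt{b} = b^{\frac{3}{2}} \left(3 + b\right)$)
$t{\left(3 \right)} \left(-106\right) L{\left(d \right)} = \left(-14 + 3\right) \left(-106\right) \left(-6\right)^{\frac{3}{2}} \left(3 - 6\right) = \left(-11\right) \left(-106\right) - 6 i \sqrt{6} \left(-3\right) = 1166 \cdot 18 i \sqrt{6} = 20988 i \sqrt{6}$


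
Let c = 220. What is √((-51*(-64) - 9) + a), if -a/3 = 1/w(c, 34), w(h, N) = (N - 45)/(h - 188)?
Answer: 3*√43879/11 ≈ 57.129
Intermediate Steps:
w(h, N) = (-45 + N)/(-188 + h)
a = 96/11 (a = -3*(-188 + 220)/(-45 + 34) = -3/(-11/32) = -3*(-32/11) = 96/11 ≈ 8.7273)
√((-51*(-64) - 9) + a) = √((-51*(-64) - 9) + 96/11) = √((3264 - 9) + 96/11) = √(3255 + 96/11) = √(35901/11) = 3*√43879/11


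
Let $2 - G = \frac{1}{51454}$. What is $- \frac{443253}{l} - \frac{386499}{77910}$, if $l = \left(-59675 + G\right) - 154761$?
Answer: $- \frac{829175813221681}{286539658350890} \approx -2.8938$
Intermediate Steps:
$G = \frac{102907}{51454}$ ($G = 2 - \frac{1}{51454} = \frac{102907}{51454} \approx 2.0$)
$l = - \frac{11033487037}{51454}$ ($l = \left(-59675 + \frac{102907}{51454}\right) - 154761 = - \frac{3070414543}{51454} - 154761 = - \frac{11033487037}{51454} \approx -2.1443 \cdot 10^{5}$)
$- \frac{443253}{l} - \frac{386499}{77910} = - \frac{443253}{- \frac{11033487037}{51454}} - \frac{386499}{77910} = \left(-443253\right) \left(- \frac{51454}{11033487037}\right) - \frac{128833}{25970} = \frac{22807139862}{11033487037} - \frac{128833}{25970} = - \frac{829175813221681}{286539658350890}$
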